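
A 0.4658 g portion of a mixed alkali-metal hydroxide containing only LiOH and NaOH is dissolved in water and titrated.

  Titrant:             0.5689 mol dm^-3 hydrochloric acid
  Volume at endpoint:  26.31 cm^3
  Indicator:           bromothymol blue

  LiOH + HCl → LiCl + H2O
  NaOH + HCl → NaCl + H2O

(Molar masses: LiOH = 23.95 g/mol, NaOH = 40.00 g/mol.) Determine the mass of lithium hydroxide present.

0.1983 g

n(HCl) = 0.02631 × 0.5689 = 0.01497 mol
Let x = n(LiOH), y = n(NaOH).
Titrant: 1x + 1y = 0.01497;  mass: 23.95x + 40.00y = 0.4658
Solving, x = 8.281 × 10^-3 mol, y = 6.687 × 10^-3 mol
mass of LiOH = 8.281 × 10^-3 × 23.95 = 0.1983 g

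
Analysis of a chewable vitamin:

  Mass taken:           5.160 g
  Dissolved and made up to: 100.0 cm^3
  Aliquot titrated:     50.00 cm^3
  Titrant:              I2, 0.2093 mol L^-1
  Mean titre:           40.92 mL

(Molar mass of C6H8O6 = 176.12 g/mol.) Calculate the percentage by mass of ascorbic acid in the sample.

C6H8O6 + I2 → C6H6O6 + 2 HI
n(I2) per titration = 0.04092 × 0.2093 = 8.565 × 10^-3 mol
n(C6H8O6) in each aliquot = 8.565 × 10^-3 mol (1:1 ratio)
n(C6H8O6) in the whole flask = 8.565 × 10^-3 × 100.0/50.00 = 0.01713 mol
mass of C6H8O6 = 0.01713 × 176.12 = 3.017 g
% C6H8O6 = 3.017 / 5.160 × 100 = 58.46 %

58.46 %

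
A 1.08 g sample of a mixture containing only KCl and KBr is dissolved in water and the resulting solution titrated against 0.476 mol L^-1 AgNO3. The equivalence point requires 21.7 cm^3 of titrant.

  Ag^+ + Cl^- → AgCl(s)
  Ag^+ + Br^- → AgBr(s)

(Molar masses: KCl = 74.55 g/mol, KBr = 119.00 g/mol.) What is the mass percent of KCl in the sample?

23.2 %

n(AgNO3) = 0.0217 × 0.476 = 0.0103 mol
Let x = n(KCl), y = n(KBr).
Titrant: 1x + 1y = 0.0103;  mass: 74.55x + 119.00y = 1.08
Solving, x = 3.36 × 10^-3 mol, y = 6.97 × 10^-3 mol
mass of KCl = 3.36 × 10^-3 × 74.55 = 0.250 g
% KCl = 0.250 / 1.08 × 100 = 23.2 %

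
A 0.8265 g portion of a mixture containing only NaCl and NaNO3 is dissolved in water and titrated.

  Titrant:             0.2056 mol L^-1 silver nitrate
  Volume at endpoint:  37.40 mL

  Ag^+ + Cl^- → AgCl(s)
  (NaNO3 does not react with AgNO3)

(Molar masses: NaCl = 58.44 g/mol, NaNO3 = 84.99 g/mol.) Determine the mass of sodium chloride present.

0.4494 g

n(AgNO3) = 0.03740 × 0.2056 = 7.689 × 10^-3 mol
Let x = n(NaCl), y = n(NaNO3).
Titrant: 1x = 7.689 × 10^-3;  mass: 58.44x + 84.99y = 0.8265
Solving, x = 7.689 × 10^-3 mol, y = 4.437 × 10^-3 mol
mass of NaCl = 7.689 × 10^-3 × 58.44 = 0.4494 g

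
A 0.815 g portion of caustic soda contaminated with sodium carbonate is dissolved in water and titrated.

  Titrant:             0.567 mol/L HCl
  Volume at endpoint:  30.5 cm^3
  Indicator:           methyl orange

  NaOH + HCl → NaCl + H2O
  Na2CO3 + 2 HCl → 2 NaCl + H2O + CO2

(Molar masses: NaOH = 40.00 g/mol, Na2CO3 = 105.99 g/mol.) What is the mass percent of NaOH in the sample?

n(HCl) = 0.0305 × 0.567 = 0.0173 mol
Let x = n(NaOH), y = n(Na2CO3).
Titrant: 1x + 2y = 0.0173;  mass: 40.00x + 105.99y = 0.815
Solving, x = 7.81 × 10^-3 mol, y = 4.74 × 10^-3 mol
mass of NaOH = 7.81 × 10^-3 × 40.00 = 0.312 g
% NaOH = 0.312 / 0.815 × 100 = 38.3 %

38.3 %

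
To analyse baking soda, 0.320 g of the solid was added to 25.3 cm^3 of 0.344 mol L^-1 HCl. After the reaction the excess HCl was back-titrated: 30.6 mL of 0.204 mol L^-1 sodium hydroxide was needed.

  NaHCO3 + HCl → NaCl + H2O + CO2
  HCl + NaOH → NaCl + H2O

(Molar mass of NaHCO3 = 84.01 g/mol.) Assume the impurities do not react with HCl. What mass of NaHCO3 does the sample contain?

0.207 g

n(HCl) added = 0.0253 × 0.344 = 8.70 × 10^-3 mol
n(NaOH) used in back-titration = 0.0306 × 0.204 = 6.24 × 10^-3 mol
n(HCl) left over = 6.24 × 10^-3 mol (1:1 ratio)
n(HCl) consumed by analyte = 8.70 × 10^-3 − 6.24 × 10^-3 = 2.46 × 10^-3 mol
n(NaHCO3) = 2.46 × 10^-3 mol (1:1 ratio)
mass of NaHCO3 = 2.46 × 10^-3 × 84.01 = 0.207 g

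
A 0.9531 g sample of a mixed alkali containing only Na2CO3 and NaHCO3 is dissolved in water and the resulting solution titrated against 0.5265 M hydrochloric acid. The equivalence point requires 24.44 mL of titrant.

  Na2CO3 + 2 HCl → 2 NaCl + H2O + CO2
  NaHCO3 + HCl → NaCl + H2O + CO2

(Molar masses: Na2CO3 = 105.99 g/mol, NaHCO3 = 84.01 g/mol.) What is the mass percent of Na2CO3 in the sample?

22.93 %

n(HCl) = 0.02444 × 0.5265 = 0.01287 mol
Let x = n(Na2CO3), y = n(NaHCO3).
Titrant: 2x + 1y = 0.01287;  mass: 105.99x + 84.01y = 0.9531
Solving, x = 2.062 × 10^-3 mol, y = 8.743 × 10^-3 mol
mass of Na2CO3 = 2.062 × 10^-3 × 105.99 = 0.2186 g
% Na2CO3 = 0.2186 / 0.9531 × 100 = 22.93 %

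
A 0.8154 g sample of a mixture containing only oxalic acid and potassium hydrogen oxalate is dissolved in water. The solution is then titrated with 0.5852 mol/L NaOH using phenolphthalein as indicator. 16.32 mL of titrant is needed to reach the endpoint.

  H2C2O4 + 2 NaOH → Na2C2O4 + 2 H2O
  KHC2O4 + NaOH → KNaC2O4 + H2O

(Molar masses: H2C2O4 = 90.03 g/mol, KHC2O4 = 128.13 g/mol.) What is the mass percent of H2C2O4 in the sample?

n(NaOH) = 0.01632 × 0.5852 = 9.550 × 10^-3 mol
Let x = n(H2C2O4), y = n(KHC2O4).
Titrant: 2x + 1y = 9.550 × 10^-3;  mass: 90.03x + 128.13y = 0.8154
Solving, x = 2.456 × 10^-3 mol, y = 4.638 × 10^-3 mol
mass of H2C2O4 = 2.456 × 10^-3 × 90.03 = 0.2211 g
% H2C2O4 = 0.2211 / 0.8154 × 100 = 27.12 %

27.12 %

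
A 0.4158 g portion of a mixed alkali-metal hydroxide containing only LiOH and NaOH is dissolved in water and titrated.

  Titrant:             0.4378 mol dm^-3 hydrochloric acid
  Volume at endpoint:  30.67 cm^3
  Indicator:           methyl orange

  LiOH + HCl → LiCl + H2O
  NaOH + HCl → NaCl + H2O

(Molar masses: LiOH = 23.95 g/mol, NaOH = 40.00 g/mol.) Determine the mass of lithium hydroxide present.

0.1810 g

n(HCl) = 0.03067 × 0.4378 = 0.01343 mol
Let x = n(LiOH), y = n(NaOH).
Titrant: 1x + 1y = 0.01343;  mass: 23.95x + 40.00y = 0.4158
Solving, x = 7.557 × 10^-3 mol, y = 5.870 × 10^-3 mol
mass of LiOH = 7.557 × 10^-3 × 23.95 = 0.1810 g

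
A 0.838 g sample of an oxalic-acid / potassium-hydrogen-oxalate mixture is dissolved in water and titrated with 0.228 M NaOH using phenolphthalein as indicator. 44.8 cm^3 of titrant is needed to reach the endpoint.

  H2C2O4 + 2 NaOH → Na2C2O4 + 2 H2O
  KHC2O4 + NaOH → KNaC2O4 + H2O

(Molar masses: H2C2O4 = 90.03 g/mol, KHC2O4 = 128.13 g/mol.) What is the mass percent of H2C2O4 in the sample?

30.4 %

n(NaOH) = 0.0448 × 0.228 = 0.0102 mol
Let x = n(H2C2O4), y = n(KHC2O4).
Titrant: 2x + 1y = 0.0102;  mass: 90.03x + 128.13y = 0.838
Solving, x = 2.83 × 10^-3 mol, y = 4.55 × 10^-3 mol
mass of H2C2O4 = 2.83 × 10^-3 × 90.03 = 0.255 g
% H2C2O4 = 0.255 / 0.838 × 100 = 30.4 %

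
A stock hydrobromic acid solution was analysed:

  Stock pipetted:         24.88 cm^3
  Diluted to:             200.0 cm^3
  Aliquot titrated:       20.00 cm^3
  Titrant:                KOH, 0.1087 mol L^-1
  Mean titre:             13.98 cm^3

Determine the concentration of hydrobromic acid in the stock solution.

0.6108 mol/L

HBr + KOH → KBr + H2O
n(KOH) = 0.01398 × 0.1087 = 1.520 × 10^-3 mol
n(HBr) in the aliquot = 1.520 × 10^-3 mol (1:1 ratio)
[HBr]_dilute = 1.520 × 10^-3 / 0.02000 = 0.07598 mol/L
Dilution factor = 200.0 / 24.88 = 8.039
[HBr]_stock = 0.07598 × 8.039 = 0.6108 mol/L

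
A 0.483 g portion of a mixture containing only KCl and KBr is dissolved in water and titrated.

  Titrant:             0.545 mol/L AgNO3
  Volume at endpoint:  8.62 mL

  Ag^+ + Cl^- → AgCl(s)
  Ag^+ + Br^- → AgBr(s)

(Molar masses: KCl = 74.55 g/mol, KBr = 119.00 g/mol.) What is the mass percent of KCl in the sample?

n(AgNO3) = 0.00862 × 0.545 = 4.70 × 10^-3 mol
Let x = n(KCl), y = n(KBr).
Titrant: 1x + 1y = 4.70 × 10^-3;  mass: 74.55x + 119.00y = 0.483
Solving, x = 1.71 × 10^-3 mol, y = 2.99 × 10^-3 mol
mass of KCl = 1.71 × 10^-3 × 74.55 = 0.128 g
% KCl = 0.128 / 0.483 × 100 = 26.4 %

26.4 %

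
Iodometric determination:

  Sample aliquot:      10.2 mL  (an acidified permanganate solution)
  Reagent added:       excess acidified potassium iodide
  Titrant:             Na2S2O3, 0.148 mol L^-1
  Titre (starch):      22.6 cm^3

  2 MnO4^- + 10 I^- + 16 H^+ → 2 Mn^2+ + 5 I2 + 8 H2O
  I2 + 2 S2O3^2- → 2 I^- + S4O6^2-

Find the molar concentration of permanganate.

n(S2O3^2-) = 0.0226 × 0.148 = 3.34 × 10^-3 mol
n(I2) = n(S2O3^2-)/2 = 1.67 × 10^-3 mol
From the 2:5 ratio, n(MnO4^-) in the aliquot = 2/5 × 1.67 × 10^-3 = 6.69 × 10^-4 mol
[MnO4^-] = 6.69 × 10^-4 / 0.0102 = 0.0656 mol/L

0.0656 mol/L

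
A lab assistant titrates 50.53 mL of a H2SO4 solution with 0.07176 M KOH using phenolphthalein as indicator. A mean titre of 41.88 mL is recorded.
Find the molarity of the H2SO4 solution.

H2SO4 + 2 KOH → K2SO4 + 2 H2O
n(KOH) = 0.04188 L × 0.07176 mol/L = 3.005 × 10^-3 mol
From the 1:2 mole ratio, n(H2SO4) = 1/2 × 3.005 × 10^-3 = 1.503 × 10^-3 mol
[H2SO4] = 1.503 × 10^-3 mol / 0.05053 L = 0.02974 mol/L

0.02974 M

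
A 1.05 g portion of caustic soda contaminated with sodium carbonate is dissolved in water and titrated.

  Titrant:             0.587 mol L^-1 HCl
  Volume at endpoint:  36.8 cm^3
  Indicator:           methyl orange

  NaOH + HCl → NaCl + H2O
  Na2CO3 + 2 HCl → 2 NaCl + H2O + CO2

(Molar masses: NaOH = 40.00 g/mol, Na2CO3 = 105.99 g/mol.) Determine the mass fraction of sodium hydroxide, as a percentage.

27.8 %

n(HCl) = 0.0368 × 0.587 = 0.0216 mol
Let x = n(NaOH), y = n(Na2CO3).
Titrant: 1x + 2y = 0.0216;  mass: 40.00x + 105.99y = 1.05
Solving, x = 7.29 × 10^-3 mol, y = 7.15 × 10^-3 mol
mass of NaOH = 7.29 × 10^-3 × 40.00 = 0.292 g
% NaOH = 0.292 / 1.05 × 100 = 27.8 %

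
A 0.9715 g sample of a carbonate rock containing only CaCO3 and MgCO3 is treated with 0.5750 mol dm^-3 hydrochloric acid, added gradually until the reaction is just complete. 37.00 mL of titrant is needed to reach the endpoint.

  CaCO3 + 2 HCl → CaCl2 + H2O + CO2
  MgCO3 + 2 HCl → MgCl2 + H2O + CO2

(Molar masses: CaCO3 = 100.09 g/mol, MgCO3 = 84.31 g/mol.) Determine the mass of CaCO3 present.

0.4735 g

n(HCl) = 0.03700 × 0.5750 = 0.02127 mol
Let x = n(CaCO3), y = n(MgCO3).
Titrant: 2x + 2y = 0.02127;  mass: 100.09x + 84.31y = 0.9715
Solving, x = 4.731 × 10^-3 mol, y = 5.907 × 10^-3 mol
mass of CaCO3 = 4.731 × 10^-3 × 100.09 = 0.4735 g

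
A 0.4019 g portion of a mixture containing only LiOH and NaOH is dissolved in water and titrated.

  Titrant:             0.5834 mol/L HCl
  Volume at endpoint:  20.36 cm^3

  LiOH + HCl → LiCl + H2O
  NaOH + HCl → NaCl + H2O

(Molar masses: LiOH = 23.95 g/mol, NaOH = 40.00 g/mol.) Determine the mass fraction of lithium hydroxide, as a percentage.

27.19 %

n(HCl) = 0.02036 × 0.5834 = 0.01188 mol
Let x = n(LiOH), y = n(NaOH).
Titrant: 1x + 1y = 0.01188;  mass: 23.95x + 40.00y = 0.4019
Solving, x = 4.562 × 10^-3 mol, y = 7.316 × 10^-3 mol
mass of LiOH = 4.562 × 10^-3 × 23.95 = 0.1093 g
% LiOH = 0.1093 / 0.4019 × 100 = 27.19 %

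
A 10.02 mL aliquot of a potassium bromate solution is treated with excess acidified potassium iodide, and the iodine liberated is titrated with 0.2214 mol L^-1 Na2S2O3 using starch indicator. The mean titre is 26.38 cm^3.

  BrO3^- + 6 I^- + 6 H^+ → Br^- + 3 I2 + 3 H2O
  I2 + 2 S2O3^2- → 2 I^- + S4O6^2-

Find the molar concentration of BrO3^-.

0.09715 mol/L

n(S2O3^2-) = 0.02638 × 0.2214 = 5.841 × 10^-3 mol
n(I2) = n(S2O3^2-)/2 = 2.920 × 10^-3 mol
From the 1:3 ratio, n(BrO3^-) in the aliquot = 1/3 × 2.920 × 10^-3 = 9.734 × 10^-4 mol
[BrO3^-] = 9.734 × 10^-4 / 0.01002 = 0.09715 mol/L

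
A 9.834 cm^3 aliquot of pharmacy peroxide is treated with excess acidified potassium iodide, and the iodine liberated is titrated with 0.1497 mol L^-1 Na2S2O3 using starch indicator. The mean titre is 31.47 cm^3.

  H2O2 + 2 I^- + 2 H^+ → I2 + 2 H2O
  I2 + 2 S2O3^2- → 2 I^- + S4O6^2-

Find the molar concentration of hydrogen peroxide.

n(S2O3^2-) = 0.03147 × 0.1497 = 4.711 × 10^-3 mol
n(I2) = n(S2O3^2-)/2 = 2.356 × 10^-3 mol
n(H2O2) in the aliquot = 2.356 × 10^-3 mol (1:1 ratio)
[H2O2] = 2.356 × 10^-3 / 0.009834 = 0.2395 mol/L

0.2395 mol/L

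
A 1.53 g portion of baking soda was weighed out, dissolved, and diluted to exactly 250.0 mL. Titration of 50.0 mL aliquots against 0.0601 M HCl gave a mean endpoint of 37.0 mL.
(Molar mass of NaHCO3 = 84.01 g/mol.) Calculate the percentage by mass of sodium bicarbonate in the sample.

61.1 %

NaHCO3 + HCl → NaCl + H2O + CO2
n(HCl) per titration = 0.0370 × 0.0601 = 2.22 × 10^-3 mol
n(NaHCO3) in each aliquot = 2.22 × 10^-3 mol (1:1 ratio)
n(NaHCO3) in the whole flask = 2.22 × 10^-3 × 250.0/50.0 = 0.0111 mol
mass of NaHCO3 = 0.0111 × 84.01 = 0.934 g
% NaHCO3 = 0.934 / 1.53 × 100 = 61.1 %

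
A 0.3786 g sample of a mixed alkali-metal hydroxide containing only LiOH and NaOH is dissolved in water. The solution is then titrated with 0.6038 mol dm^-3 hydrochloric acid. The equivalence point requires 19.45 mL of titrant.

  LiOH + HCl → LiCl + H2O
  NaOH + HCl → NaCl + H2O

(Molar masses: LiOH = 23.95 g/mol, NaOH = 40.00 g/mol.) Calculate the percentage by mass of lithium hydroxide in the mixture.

n(HCl) = 0.01945 × 0.6038 = 0.01174 mol
Let x = n(LiOH), y = n(NaOH).
Titrant: 1x + 1y = 0.01174;  mass: 23.95x + 40.00y = 0.3786
Solving, x = 5.680 × 10^-3 mol, y = 6.064 × 10^-3 mol
mass of LiOH = 5.680 × 10^-3 × 23.95 = 0.1360 g
% LiOH = 0.1360 / 0.3786 × 100 = 35.93 %

35.93 %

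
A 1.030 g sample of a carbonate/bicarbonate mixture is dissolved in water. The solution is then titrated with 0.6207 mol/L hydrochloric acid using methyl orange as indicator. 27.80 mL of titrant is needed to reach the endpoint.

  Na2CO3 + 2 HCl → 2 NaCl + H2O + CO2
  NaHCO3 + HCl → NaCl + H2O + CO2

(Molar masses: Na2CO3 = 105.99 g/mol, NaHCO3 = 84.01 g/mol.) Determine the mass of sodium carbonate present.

n(HCl) = 0.02780 × 0.6207 = 0.01726 mol
Let x = n(Na2CO3), y = n(NaHCO3).
Titrant: 2x + 1y = 0.01726;  mass: 105.99x + 84.01y = 1.030
Solving, x = 6.765 × 10^-3 mol, y = 3.726 × 10^-3 mol
mass of Na2CO3 = 6.765 × 10^-3 × 105.99 = 0.7170 g

0.7170 g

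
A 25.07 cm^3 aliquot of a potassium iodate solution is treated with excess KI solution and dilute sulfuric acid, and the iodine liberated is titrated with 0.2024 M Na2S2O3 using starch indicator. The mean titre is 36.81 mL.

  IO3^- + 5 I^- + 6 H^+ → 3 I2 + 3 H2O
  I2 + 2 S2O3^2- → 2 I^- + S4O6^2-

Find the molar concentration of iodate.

0.04953 M

n(S2O3^2-) = 0.03681 × 0.2024 = 7.450 × 10^-3 mol
n(I2) = n(S2O3^2-)/2 = 3.725 × 10^-3 mol
From the 1:3 ratio, n(IO3^-) in the aliquot = 1/3 × 3.725 × 10^-3 = 1.242 × 10^-3 mol
[IO3^-] = 1.242 × 10^-3 / 0.02507 = 0.04953 mol/L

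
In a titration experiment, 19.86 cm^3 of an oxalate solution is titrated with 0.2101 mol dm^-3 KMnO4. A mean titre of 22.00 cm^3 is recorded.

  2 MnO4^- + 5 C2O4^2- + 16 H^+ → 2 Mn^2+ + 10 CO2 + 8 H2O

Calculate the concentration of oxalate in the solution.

0.5818 mol/L

n(KMnO4) = 0.02200 L × 0.2101 mol/L = 4.622 × 10^-3 mol
From the 5:2 mole ratio, n(C2O4^2-) = 5/2 × 4.622 × 10^-3 = 0.01156 mol
[C2O4^2-] = 0.01156 mol / 0.01986 L = 0.5818 mol/L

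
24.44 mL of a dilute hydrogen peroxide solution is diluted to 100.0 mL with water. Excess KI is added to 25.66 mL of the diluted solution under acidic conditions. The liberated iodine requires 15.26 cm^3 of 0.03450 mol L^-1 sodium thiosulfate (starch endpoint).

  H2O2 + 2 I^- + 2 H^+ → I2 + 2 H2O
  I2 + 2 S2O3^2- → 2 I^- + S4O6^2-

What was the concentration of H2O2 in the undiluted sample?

0.04197 mol/L

n(S2O3^2-) = 0.01526 × 0.03450 = 5.265 × 10^-4 mol
n(I2) = n(S2O3^2-)/2 = 2.632 × 10^-4 mol
n(H2O2) in the aliquot = 2.632 × 10^-4 mol (1:1 ratio)
[H2O2]_dilute = 2.632 × 10^-4 / 0.02566 = 0.01026 mol/L
[H2O2]_original = 0.01026 × 100.0/24.44 = 0.04197 mol/L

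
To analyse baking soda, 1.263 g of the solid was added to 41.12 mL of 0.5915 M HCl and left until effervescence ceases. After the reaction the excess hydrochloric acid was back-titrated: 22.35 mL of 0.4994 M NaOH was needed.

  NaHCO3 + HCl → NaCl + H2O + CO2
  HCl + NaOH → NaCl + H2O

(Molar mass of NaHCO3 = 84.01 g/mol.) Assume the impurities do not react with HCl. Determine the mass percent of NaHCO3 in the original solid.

n(HCl) added = 0.04112 × 0.5915 = 0.02432 mol
n(NaOH) used in back-titration = 0.02235 × 0.4994 = 0.01116 mol
n(HCl) left over = 0.01116 mol (1:1 ratio)
n(HCl) consumed by analyte = 0.02432 − 0.01116 = 0.01316 mol
n(NaHCO3) = 0.01316 mol (1:1 ratio)
mass of NaHCO3 = 0.01316 × 84.01 = 1.106 g
% NaHCO3 = 1.106 / 1.263 × 100 = 87.54 %

87.54 %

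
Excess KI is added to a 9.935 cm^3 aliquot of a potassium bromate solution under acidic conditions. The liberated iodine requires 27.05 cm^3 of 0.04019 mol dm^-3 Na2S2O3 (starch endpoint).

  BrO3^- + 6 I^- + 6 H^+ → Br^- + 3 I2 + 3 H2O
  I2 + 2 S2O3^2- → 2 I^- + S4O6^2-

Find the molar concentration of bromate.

0.01824 mol/L

n(S2O3^2-) = 0.02705 × 0.04019 = 1.087 × 10^-3 mol
n(I2) = n(S2O3^2-)/2 = 5.436 × 10^-4 mol
From the 1:3 ratio, n(BrO3^-) in the aliquot = 1/3 × 5.436 × 10^-4 = 1.812 × 10^-4 mol
[BrO3^-] = 1.812 × 10^-4 / 0.009935 = 0.01824 mol/L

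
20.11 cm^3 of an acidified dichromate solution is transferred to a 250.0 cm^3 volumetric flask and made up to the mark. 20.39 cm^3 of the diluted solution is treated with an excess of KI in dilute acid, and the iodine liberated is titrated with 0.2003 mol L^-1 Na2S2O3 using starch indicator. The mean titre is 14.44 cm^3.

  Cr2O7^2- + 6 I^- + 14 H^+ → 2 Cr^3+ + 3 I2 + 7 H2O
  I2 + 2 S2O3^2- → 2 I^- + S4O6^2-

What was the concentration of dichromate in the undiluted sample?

n(S2O3^2-) = 0.01444 × 0.2003 = 2.892 × 10^-3 mol
n(I2) = n(S2O3^2-)/2 = 1.446 × 10^-3 mol
From the 1:3 ratio, n(Cr2O7^2-) in the aliquot = 1/3 × 1.446 × 10^-3 = 4.821 × 10^-4 mol
[Cr2O7^2-]_dilute = 4.821 × 10^-4 / 0.02039 = 0.02364 mol/L
[Cr2O7^2-]_original = 0.02364 × 250.0/20.11 = 0.2939 mol/L

0.2939 mol/L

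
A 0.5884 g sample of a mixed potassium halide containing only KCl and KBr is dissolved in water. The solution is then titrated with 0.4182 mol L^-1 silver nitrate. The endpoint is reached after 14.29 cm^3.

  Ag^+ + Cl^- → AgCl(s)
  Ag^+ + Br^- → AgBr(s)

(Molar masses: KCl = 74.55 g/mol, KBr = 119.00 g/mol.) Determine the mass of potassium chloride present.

0.2059 g

n(AgNO3) = 0.01429 × 0.4182 = 5.976 × 10^-3 mol
Let x = n(KCl), y = n(KBr).
Titrant: 1x + 1y = 5.976 × 10^-3;  mass: 74.55x + 119.00y = 0.5884
Solving, x = 2.762 × 10^-3 mol, y = 3.214 × 10^-3 mol
mass of KCl = 2.762 × 10^-3 × 74.55 = 0.2059 g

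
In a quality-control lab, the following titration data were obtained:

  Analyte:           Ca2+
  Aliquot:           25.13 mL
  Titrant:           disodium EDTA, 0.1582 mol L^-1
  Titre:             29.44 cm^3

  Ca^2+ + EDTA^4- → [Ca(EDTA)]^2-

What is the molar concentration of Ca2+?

n(EDTA) = 0.02944 L × 0.1582 mol/L = 4.657 × 10^-3 mol
n(Ca2+) = 4.657 × 10^-3 mol (1:1 mole ratio)
[Ca2+] = 4.657 × 10^-3 mol / 0.02513 L = 0.1853 mol/L

0.1853 mol/L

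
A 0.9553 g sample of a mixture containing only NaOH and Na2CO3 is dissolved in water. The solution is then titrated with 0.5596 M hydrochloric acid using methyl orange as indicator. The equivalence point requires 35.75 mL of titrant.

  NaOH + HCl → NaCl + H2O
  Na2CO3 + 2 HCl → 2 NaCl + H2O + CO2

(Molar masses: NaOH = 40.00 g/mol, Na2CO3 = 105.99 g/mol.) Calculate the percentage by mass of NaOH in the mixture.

33.80 %

n(HCl) = 0.03575 × 0.5596 = 0.02001 mol
Let x = n(NaOH), y = n(Na2CO3).
Titrant: 1x + 2y = 0.02001;  mass: 40.00x + 105.99y = 0.9553
Solving, x = 8.072 × 10^-3 mol, y = 5.967 × 10^-3 mol
mass of NaOH = 8.072 × 10^-3 × 40.00 = 0.3229 g
% NaOH = 0.3229 / 0.9553 × 100 = 33.80 %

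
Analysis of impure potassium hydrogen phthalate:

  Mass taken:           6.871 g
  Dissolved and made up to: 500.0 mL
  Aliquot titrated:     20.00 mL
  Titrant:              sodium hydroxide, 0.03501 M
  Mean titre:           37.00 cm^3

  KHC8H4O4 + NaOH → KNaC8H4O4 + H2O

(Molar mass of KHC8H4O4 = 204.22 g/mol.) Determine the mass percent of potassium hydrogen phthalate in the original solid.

n(NaOH) per titration = 0.03700 × 0.03501 = 1.295 × 10^-3 mol
n(KHC8H4O4) in each aliquot = 1.295 × 10^-3 mol (1:1 ratio)
n(KHC8H4O4) in the whole flask = 1.295 × 10^-3 × 500.0/20.00 = 0.03238 mol
mass of KHC8H4O4 = 0.03238 × 204.22 = 6.614 g
% KHC8H4O4 = 6.614 / 6.871 × 100 = 96.25 %

96.25 %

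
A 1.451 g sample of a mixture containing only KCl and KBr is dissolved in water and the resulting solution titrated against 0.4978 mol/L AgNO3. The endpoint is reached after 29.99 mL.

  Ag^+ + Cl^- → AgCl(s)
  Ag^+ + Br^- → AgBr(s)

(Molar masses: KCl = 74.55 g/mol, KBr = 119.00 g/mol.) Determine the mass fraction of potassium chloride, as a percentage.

37.63 %

n(AgNO3) = 0.02999 × 0.4978 = 0.01493 mol
Let x = n(KCl), y = n(KBr).
Titrant: 1x + 1y = 0.01493;  mass: 74.55x + 119.00y = 1.451
Solving, x = 7.324 × 10^-3 mol, y = 7.605 × 10^-3 mol
mass of KCl = 7.324 × 10^-3 × 74.55 = 0.5460 g
% KCl = 0.5460 / 1.451 × 100 = 37.63 %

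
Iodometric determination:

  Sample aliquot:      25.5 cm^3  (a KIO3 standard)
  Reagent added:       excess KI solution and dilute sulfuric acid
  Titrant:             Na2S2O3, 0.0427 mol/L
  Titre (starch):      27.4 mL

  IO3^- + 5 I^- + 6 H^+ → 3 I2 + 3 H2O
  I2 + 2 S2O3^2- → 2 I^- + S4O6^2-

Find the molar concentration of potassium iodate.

n(S2O3^2-) = 0.0274 × 0.0427 = 1.17 × 10^-3 mol
n(I2) = n(S2O3^2-)/2 = 5.85 × 10^-4 mol
From the 1:3 ratio, n(IO3^-) in the aliquot = 1/3 × 5.85 × 10^-4 = 1.95 × 10^-4 mol
[IO3^-] = 1.95 × 10^-4 / 0.0255 = 0.00765 mol/L

0.00765 mol/L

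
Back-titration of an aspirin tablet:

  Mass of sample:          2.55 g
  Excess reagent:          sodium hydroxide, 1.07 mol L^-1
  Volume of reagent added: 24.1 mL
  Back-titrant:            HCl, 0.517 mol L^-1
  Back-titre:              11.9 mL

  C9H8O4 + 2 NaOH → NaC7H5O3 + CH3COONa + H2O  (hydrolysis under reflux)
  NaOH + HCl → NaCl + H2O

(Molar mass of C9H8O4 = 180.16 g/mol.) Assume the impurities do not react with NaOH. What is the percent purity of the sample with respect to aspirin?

69.4 %

n(NaOH) added = 0.0241 × 1.07 = 0.0258 mol
n(HCl) used in back-titration = 0.0119 × 0.517 = 6.15 × 10^-3 mol
n(NaOH) left over = 6.15 × 10^-3 mol (1:1 ratio)
n(NaOH) consumed by analyte = 0.0258 − 6.15 × 10^-3 = 0.0196 mol
From the 1:2 ratio, n(C9H8O4) = 1/2 × 0.0196 = 9.82 × 10^-3 mol
mass of C9H8O4 = 9.82 × 10^-3 × 180.16 = 1.77 g
% C9H8O4 = 1.77 / 2.55 × 100 = 69.4 %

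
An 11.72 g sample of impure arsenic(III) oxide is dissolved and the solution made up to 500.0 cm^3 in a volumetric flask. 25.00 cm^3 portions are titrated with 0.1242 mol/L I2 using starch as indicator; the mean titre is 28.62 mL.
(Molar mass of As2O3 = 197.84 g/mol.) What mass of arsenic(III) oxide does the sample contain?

7.032 g

As2O3 + 2 I2 + 2 H2O → As2O5 + 4 HI
n(I2) per titration = 0.02862 × 0.1242 = 3.555 × 10^-3 mol
From the 1:2 ratio, n(As2O3) in each aliquot = 1/2 × 3.555 × 10^-3 = 1.777 × 10^-3 mol
n(As2O3) in the whole flask = 1.777 × 10^-3 × 500.0/25.00 = 0.03555 mol
mass of As2O3 = 0.03555 × 197.84 = 7.032 g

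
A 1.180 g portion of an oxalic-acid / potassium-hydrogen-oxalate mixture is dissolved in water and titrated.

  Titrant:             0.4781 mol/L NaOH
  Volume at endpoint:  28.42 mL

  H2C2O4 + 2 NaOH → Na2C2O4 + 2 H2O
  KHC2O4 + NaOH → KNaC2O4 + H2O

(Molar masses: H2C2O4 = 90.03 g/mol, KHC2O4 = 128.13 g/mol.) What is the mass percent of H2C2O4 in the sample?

n(NaOH) = 0.02842 × 0.4781 = 0.01359 mol
Let x = n(H2C2O4), y = n(KHC2O4).
Titrant: 2x + 1y = 0.01359;  mass: 90.03x + 128.13y = 1.180
Solving, x = 3.375 × 10^-3 mol, y = 6.838 × 10^-3 mol
mass of H2C2O4 = 3.375 × 10^-3 × 90.03 = 0.3038 g
% H2C2O4 = 0.3038 / 1.180 × 100 = 25.75 %

25.75 %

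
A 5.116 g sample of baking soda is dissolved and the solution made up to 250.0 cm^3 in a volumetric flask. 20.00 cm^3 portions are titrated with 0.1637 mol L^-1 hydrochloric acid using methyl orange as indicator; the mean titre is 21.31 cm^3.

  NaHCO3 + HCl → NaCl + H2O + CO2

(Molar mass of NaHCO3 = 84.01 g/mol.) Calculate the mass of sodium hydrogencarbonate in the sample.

n(HCl) per titration = 0.02131 × 0.1637 = 3.488 × 10^-3 mol
n(NaHCO3) in each aliquot = 3.488 × 10^-3 mol (1:1 ratio)
n(NaHCO3) in the whole flask = 3.488 × 10^-3 × 250.0/20.00 = 0.04361 mol
mass of NaHCO3 = 0.04361 × 84.01 = 3.663 g

3.663 g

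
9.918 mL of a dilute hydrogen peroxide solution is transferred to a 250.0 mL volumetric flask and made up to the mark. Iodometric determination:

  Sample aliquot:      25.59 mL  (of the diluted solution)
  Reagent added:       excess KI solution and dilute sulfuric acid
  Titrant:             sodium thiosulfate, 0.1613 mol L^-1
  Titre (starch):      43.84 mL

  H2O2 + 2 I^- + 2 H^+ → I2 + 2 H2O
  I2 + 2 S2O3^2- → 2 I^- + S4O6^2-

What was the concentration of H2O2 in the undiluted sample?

n(S2O3^2-) = 0.04384 × 0.1613 = 7.071 × 10^-3 mol
n(I2) = n(S2O3^2-)/2 = 3.536 × 10^-3 mol
n(H2O2) in the aliquot = 3.536 × 10^-3 mol (1:1 ratio)
[H2O2]_dilute = 3.536 × 10^-3 / 0.02559 = 0.1382 mol/L
[H2O2]_original = 0.1382 × 250.0/9.918 = 3.483 mol/L

3.483 mol/L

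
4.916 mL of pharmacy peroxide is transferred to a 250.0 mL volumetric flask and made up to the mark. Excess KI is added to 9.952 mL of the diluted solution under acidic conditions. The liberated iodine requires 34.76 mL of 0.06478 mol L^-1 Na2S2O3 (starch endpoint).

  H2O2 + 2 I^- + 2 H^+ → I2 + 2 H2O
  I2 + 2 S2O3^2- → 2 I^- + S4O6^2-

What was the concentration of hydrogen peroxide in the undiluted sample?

5.753 mol/L

n(S2O3^2-) = 0.03476 × 0.06478 = 2.252 × 10^-3 mol
n(I2) = n(S2O3^2-)/2 = 1.126 × 10^-3 mol
n(H2O2) in the aliquot = 1.126 × 10^-3 mol (1:1 ratio)
[H2O2]_dilute = 1.126 × 10^-3 / 0.009952 = 0.1131 mol/L
[H2O2]_original = 0.1131 × 250.0/4.916 = 5.753 mol/L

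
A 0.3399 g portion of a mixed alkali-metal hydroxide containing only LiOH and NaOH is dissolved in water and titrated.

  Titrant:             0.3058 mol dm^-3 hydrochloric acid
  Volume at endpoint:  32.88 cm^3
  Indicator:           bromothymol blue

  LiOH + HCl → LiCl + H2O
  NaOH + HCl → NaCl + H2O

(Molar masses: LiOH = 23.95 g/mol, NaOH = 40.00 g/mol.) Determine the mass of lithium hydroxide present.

n(HCl) = 0.03288 × 0.3058 = 0.01005 mol
Let x = n(LiOH), y = n(NaOH).
Titrant: 1x + 1y = 0.01005;  mass: 23.95x + 40.00y = 0.3399
Solving, x = 3.881 × 10^-3 mol, y = 6.174 × 10^-3 mol
mass of LiOH = 3.881 × 10^-3 × 23.95 = 0.09295 g

0.09295 g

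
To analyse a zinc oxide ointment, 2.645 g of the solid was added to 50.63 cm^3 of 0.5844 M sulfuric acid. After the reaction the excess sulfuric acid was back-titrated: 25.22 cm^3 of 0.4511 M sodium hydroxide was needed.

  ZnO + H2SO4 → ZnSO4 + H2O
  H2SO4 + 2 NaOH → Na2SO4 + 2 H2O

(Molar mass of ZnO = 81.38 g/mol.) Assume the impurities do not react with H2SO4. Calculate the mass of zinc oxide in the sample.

1.945 g

n(H2SO4) added = 0.05063 × 0.5844 = 0.02959 mol
n(NaOH) used in back-titration = 0.02522 × 0.4511 = 0.01138 mol
From the 1:2 ratio, n(H2SO4) left over = 1/2 × 0.01138 = 5.688 × 10^-3 mol
n(H2SO4) consumed by analyte = 0.02959 − 5.688 × 10^-3 = 0.02390 mol
n(ZnO) = 0.02390 mol (1:1 ratio)
mass of ZnO = 0.02390 × 81.38 = 1.945 g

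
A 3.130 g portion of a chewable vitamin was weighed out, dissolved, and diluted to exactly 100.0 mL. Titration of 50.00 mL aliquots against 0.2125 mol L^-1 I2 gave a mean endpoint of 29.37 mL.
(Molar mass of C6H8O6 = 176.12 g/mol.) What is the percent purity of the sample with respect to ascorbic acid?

70.24 %

C6H8O6 + I2 → C6H6O6 + 2 HI
n(I2) per titration = 0.02937 × 0.2125 = 6.241 × 10^-3 mol
n(C6H8O6) in each aliquot = 6.241 × 10^-3 mol (1:1 ratio)
n(C6H8O6) in the whole flask = 6.241 × 10^-3 × 100.0/50.00 = 0.01248 mol
mass of C6H8O6 = 0.01248 × 176.12 = 2.198 g
% C6H8O6 = 2.198 / 3.130 × 100 = 70.24 %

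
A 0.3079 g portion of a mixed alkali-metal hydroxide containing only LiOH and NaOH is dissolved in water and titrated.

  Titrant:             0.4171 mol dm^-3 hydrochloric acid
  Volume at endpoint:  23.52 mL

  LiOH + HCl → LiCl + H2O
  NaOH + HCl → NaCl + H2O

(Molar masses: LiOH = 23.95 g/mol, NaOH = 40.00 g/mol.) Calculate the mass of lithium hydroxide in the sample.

n(HCl) = 0.02352 × 0.4171 = 9.810 × 10^-3 mol
Let x = n(LiOH), y = n(NaOH).
Titrant: 1x + 1y = 9.810 × 10^-3;  mass: 23.95x + 40.00y = 0.3079
Solving, x = 5.265 × 10^-3 mol, y = 4.545 × 10^-3 mol
mass of LiOH = 5.265 × 10^-3 × 23.95 = 0.1261 g

0.1261 g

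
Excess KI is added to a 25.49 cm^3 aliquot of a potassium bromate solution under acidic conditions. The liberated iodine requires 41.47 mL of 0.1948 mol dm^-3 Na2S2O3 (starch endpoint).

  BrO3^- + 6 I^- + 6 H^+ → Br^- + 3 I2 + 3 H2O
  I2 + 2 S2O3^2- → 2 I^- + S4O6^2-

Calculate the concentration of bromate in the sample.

n(S2O3^2-) = 0.04147 × 0.1948 = 8.078 × 10^-3 mol
n(I2) = n(S2O3^2-)/2 = 4.039 × 10^-3 mol
From the 1:3 ratio, n(BrO3^-) in the aliquot = 1/3 × 4.039 × 10^-3 = 1.346 × 10^-3 mol
[BrO3^-] = 1.346 × 10^-3 / 0.02549 = 0.05282 mol/L

0.05282 mol/L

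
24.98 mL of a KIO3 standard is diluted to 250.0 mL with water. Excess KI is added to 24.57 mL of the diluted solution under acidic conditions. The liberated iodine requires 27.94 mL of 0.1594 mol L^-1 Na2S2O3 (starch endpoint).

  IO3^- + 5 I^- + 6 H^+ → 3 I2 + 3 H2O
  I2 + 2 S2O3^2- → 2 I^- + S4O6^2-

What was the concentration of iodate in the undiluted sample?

0.3023 mol/L

n(S2O3^2-) = 0.02794 × 0.1594 = 4.454 × 10^-3 mol
n(I2) = n(S2O3^2-)/2 = 2.227 × 10^-3 mol
From the 1:3 ratio, n(IO3^-) in the aliquot = 1/3 × 2.227 × 10^-3 = 7.423 × 10^-4 mol
[IO3^-]_dilute = 7.423 × 10^-4 / 0.02457 = 0.03021 mol/L
[IO3^-]_original = 0.03021 × 250.0/24.98 = 0.3023 mol/L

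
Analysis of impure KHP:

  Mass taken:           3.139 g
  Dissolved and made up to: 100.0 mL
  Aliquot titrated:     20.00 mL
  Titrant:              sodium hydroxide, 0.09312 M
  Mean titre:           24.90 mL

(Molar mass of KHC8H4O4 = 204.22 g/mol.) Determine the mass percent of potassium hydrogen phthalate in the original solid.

KHC8H4O4 + NaOH → KNaC8H4O4 + H2O
n(NaOH) per titration = 0.02490 × 0.09312 = 2.319 × 10^-3 mol
n(KHC8H4O4) in each aliquot = 2.319 × 10^-3 mol (1:1 ratio)
n(KHC8H4O4) in the whole flask = 2.319 × 10^-3 × 100.0/20.00 = 0.01159 mol
mass of KHC8H4O4 = 0.01159 × 204.22 = 2.368 g
% KHC8H4O4 = 2.368 / 3.139 × 100 = 75.43 %

75.43 %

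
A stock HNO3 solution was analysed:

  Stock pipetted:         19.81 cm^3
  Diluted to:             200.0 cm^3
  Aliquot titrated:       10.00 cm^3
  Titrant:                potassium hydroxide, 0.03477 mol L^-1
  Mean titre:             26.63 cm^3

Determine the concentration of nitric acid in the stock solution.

0.9348 mol/L

HNO3 + KOH → KNO3 + H2O
n(KOH) = 0.02663 × 0.03477 = 9.259 × 10^-4 mol
n(HNO3) in the aliquot = 9.259 × 10^-4 mol (1:1 ratio)
[HNO3]_dilute = 9.259 × 10^-4 / 0.01000 = 0.09259 mol/L
Dilution factor = 200.0 / 19.81 = 10.10
[HNO3]_stock = 0.09259 × 10.10 = 0.9348 mol/L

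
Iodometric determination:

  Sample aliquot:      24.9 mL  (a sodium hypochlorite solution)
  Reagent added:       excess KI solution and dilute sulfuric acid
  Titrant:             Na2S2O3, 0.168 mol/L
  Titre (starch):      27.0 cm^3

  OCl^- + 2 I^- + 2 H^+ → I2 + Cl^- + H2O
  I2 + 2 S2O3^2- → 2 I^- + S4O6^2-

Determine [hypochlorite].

0.0911 mol/L

n(S2O3^2-) = 0.0270 × 0.168 = 4.54 × 10^-3 mol
n(I2) = n(S2O3^2-)/2 = 2.27 × 10^-3 mol
n(OCl^-) in the aliquot = 2.27 × 10^-3 mol (1:1 ratio)
[OCl^-] = 2.27 × 10^-3 / 0.0249 = 0.0911 mol/L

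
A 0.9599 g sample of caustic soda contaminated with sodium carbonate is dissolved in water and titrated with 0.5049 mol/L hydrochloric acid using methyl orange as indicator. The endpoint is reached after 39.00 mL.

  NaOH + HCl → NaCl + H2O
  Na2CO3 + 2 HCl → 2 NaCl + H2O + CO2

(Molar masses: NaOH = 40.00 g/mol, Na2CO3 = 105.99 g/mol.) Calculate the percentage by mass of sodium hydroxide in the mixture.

26.82 %

n(HCl) = 0.03900 × 0.5049 = 0.01969 mol
Let x = n(NaOH), y = n(Na2CO3).
Titrant: 1x + 2y = 0.01969;  mass: 40.00x + 105.99y = 0.9599
Solving, x = 6.436 × 10^-3 mol, y = 6.628 × 10^-3 mol
mass of NaOH = 6.436 × 10^-3 × 40.00 = 0.2574 g
% NaOH = 0.2574 / 0.9599 × 100 = 26.82 %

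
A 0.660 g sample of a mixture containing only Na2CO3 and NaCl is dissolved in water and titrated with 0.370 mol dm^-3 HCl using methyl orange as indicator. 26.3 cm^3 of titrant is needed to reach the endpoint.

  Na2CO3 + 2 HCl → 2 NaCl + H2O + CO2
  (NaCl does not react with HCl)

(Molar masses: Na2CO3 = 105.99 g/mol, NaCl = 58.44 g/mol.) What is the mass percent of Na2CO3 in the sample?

n(HCl) = 0.0263 × 0.370 = 9.73 × 10^-3 mol
Let x = n(Na2CO3), y = n(NaCl).
Titrant: 2x = 9.73 × 10^-3;  mass: 105.99x + 58.44y = 0.660
Solving, x = 4.87 × 10^-3 mol, y = 2.47 × 10^-3 mol
mass of Na2CO3 = 4.87 × 10^-3 × 105.99 = 0.516 g
% Na2CO3 = 0.516 / 0.660 × 100 = 78.1 %

78.1 %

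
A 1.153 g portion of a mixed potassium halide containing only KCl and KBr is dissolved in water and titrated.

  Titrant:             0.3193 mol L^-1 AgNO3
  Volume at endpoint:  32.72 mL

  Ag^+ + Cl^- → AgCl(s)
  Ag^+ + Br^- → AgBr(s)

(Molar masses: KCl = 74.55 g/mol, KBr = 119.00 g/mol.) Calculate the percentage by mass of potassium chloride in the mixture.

13.13 %

n(AgNO3) = 0.03272 × 0.3193 = 0.01045 mol
Let x = n(KCl), y = n(KBr).
Titrant: 1x + 1y = 0.01045;  mass: 74.55x + 119.00y = 1.153
Solving, x = 2.030 × 10^-3 mol, y = 8.417 × 10^-3 mol
mass of KCl = 2.030 × 10^-3 × 74.55 = 0.1514 g
% KCl = 0.1514 / 1.153 × 100 = 13.13 %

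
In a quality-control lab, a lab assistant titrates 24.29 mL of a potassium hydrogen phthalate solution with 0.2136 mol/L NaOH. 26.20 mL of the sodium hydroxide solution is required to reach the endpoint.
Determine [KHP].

0.2304 mol/L

KHC8H4O4 + NaOH → KNaC8H4O4 + H2O
n(NaOH) = 0.02620 L × 0.2136 mol/L = 5.596 × 10^-3 mol
n(KHC8H4O4) = 5.596 × 10^-3 mol (1:1 mole ratio)
[KHC8H4O4] = 5.596 × 10^-3 mol / 0.02429 L = 0.2304 mol/L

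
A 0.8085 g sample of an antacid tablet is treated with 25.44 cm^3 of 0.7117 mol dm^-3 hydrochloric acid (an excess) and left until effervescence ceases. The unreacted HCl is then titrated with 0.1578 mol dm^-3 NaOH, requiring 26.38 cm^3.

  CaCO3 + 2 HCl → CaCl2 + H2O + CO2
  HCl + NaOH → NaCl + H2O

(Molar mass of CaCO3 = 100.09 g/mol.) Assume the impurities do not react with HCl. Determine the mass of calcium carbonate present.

n(HCl) added = 0.02544 × 0.7117 = 0.01811 mol
n(NaOH) used in back-titration = 0.02638 × 0.1578 = 4.163 × 10^-3 mol
n(HCl) left over = 4.163 × 10^-3 mol (1:1 ratio)
n(HCl) consumed by analyte = 0.01811 − 4.163 × 10^-3 = 0.01394 mol
From the 1:2 ratio, n(CaCO3) = 1/2 × 0.01394 = 6.971 × 10^-3 mol
mass of CaCO3 = 6.971 × 10^-3 × 100.09 = 0.6978 g

0.6978 g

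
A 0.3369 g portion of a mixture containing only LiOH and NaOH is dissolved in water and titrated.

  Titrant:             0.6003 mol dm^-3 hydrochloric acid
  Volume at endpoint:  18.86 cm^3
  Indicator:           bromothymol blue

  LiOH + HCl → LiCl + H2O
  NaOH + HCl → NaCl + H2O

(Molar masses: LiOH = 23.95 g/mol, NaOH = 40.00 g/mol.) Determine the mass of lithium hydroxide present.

n(HCl) = 0.01886 × 0.6003 = 0.01132 mol
Let x = n(LiOH), y = n(NaOH).
Titrant: 1x + 1y = 0.01132;  mass: 23.95x + 40.00y = 0.3369
Solving, x = 7.225 × 10^-3 mol, y = 4.096 × 10^-3 mol
mass of LiOH = 7.225 × 10^-3 × 23.95 = 0.1730 g

0.1730 g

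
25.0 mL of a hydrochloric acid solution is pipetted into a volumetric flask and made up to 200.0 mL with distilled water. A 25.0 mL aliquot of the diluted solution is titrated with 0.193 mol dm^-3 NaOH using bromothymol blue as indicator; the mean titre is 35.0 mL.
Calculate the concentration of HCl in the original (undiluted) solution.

2.16 mol/L

HCl + NaOH → NaCl + H2O
n(NaOH) = 0.0350 × 0.193 = 6.75 × 10^-3 mol
n(HCl) in the aliquot = 6.75 × 10^-3 mol (1:1 ratio)
[HCl]_dilute = 6.75 × 10^-3 / 0.0250 = 0.270 mol/L
Dilution factor = 200.0 / 25.0 = 8.000
[HCl]_stock = 0.270 × 8.000 = 2.16 mol/L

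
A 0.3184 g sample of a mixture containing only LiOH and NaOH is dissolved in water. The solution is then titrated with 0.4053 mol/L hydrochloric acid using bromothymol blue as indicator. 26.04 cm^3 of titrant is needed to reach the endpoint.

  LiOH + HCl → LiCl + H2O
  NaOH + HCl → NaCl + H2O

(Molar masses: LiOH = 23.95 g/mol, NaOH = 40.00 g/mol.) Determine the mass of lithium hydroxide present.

n(HCl) = 0.02604 × 0.4053 = 0.01055 mol
Let x = n(LiOH), y = n(NaOH).
Titrant: 1x + 1y = 0.01055;  mass: 23.95x + 40.00y = 0.3184
Solving, x = 6.465 × 10^-3 mol, y = 4.089 × 10^-3 mol
mass of LiOH = 6.465 × 10^-3 × 23.95 = 0.1548 g

0.1548 g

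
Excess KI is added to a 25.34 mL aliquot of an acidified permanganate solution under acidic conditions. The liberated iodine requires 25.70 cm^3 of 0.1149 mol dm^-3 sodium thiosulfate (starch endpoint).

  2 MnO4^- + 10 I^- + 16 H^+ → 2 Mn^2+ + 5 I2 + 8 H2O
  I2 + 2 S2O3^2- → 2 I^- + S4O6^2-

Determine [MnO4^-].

0.02331 mol/L

n(S2O3^2-) = 0.02570 × 0.1149 = 2.953 × 10^-3 mol
n(I2) = n(S2O3^2-)/2 = 1.476 × 10^-3 mol
From the 2:5 ratio, n(MnO4^-) in the aliquot = 2/5 × 1.476 × 10^-3 = 5.906 × 10^-4 mol
[MnO4^-] = 5.906 × 10^-4 / 0.02534 = 0.02331 mol/L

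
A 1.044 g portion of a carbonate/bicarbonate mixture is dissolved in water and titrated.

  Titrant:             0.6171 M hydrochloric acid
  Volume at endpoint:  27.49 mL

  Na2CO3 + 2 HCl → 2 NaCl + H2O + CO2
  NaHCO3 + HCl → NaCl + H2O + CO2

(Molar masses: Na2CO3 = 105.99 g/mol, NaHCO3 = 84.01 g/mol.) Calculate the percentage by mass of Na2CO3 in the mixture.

62.38 %

n(HCl) = 0.02749 × 0.6171 = 0.01696 mol
Let x = n(Na2CO3), y = n(NaHCO3).
Titrant: 2x + 1y = 0.01696;  mass: 105.99x + 84.01y = 1.044
Solving, x = 6.145 × 10^-3 mol, y = 4.675 × 10^-3 mol
mass of Na2CO3 = 6.145 × 10^-3 × 105.99 = 0.6513 g
% Na2CO3 = 0.6513 / 1.044 × 100 = 62.38 %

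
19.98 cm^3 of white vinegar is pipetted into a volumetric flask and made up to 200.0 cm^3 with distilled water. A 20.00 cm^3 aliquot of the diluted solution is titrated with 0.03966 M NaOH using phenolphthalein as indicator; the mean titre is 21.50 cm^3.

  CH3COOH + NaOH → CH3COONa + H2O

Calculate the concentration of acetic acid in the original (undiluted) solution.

0.4268 M

n(NaOH) = 0.02150 × 0.03966 = 8.527 × 10^-4 mol
n(CH3COOH) in the aliquot = 8.527 × 10^-4 mol (1:1 ratio)
[CH3COOH]_dilute = 8.527 × 10^-4 / 0.02000 = 0.04263 mol/L
Dilution factor = 200.0 / 19.98 = 10.01
[CH3COOH]_stock = 0.04263 × 10.01 = 0.4268 mol/L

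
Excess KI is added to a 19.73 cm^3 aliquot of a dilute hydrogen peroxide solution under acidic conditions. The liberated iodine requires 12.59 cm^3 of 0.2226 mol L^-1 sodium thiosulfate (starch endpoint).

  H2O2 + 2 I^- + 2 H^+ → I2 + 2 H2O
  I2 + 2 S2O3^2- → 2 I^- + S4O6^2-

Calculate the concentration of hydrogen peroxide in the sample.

n(S2O3^2-) = 0.01259 × 0.2226 = 2.803 × 10^-3 mol
n(I2) = n(S2O3^2-)/2 = 1.401 × 10^-3 mol
n(H2O2) in the aliquot = 1.401 × 10^-3 mol (1:1 ratio)
[H2O2] = 1.401 × 10^-3 / 0.01973 = 0.07102 mol/L

0.07102 mol/L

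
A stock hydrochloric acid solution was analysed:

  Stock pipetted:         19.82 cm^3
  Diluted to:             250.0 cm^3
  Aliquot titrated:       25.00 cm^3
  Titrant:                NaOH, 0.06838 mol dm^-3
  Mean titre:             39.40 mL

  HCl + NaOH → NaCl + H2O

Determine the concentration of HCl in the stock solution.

1.359 mol/L

n(NaOH) = 0.03940 × 0.06838 = 2.694 × 10^-3 mol
n(HCl) in the aliquot = 2.694 × 10^-3 mol (1:1 ratio)
[HCl]_dilute = 2.694 × 10^-3 / 0.02500 = 0.1078 mol/L
Dilution factor = 250.0 / 19.82 = 12.61
[HCl]_stock = 0.1078 × 12.61 = 1.359 mol/L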